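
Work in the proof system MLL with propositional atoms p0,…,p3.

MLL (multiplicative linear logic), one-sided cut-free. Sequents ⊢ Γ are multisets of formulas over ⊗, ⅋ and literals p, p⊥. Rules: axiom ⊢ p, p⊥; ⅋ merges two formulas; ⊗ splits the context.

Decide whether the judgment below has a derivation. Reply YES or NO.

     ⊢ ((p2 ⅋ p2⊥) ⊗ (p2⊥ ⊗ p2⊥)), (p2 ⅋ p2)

Proof tree:
[⅋]  ⊢ ((p2 ⅋ p2⊥) ⊗ (p2⊥ ⊗ p2⊥)), (p2 ⅋ p2)
  [⊗]  ⊢ p2, p2, ((p2 ⅋ p2⊥) ⊗ (p2⊥ ⊗ p2⊥))
    [⅋]  ⊢ (p2 ⅋ p2⊥)
      [Ax]  ⊢ p2, p2⊥
    [⊗]  ⊢ p2, p2, (p2⊥ ⊗ p2⊥)
      [Ax]  ⊢ p2, p2⊥
      [Ax]  ⊢ p2, p2⊥

Result: YES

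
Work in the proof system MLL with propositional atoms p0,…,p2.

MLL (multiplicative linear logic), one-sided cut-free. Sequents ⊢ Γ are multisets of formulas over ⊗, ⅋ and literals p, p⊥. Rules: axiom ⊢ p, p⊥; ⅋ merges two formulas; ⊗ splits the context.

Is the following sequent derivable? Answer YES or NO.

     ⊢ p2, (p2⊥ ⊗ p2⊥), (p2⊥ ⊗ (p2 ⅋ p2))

Proof tree:
[⊗]  ⊢ p2, (p2⊥ ⊗ p2⊥), (p2⊥ ⊗ (p2 ⅋ p2))
  [Ax]  ⊢ p2, p2⊥
  [⅋]  ⊢ (p2⊥ ⊗ p2⊥), (p2 ⅋ p2)
    [⊗]  ⊢ p2, p2, (p2⊥ ⊗ p2⊥)
      [Ax]  ⊢ p2, p2⊥
      [Ax]  ⊢ p2, p2⊥

Result: YES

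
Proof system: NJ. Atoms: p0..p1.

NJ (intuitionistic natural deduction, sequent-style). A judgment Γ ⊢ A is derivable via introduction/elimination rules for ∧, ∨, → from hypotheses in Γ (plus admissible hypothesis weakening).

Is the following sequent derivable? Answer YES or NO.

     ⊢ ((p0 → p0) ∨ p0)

Proof tree:
[∨I₁]  ⊢ ((p0 → p0) ∨ p0)
  [→I]  ⊢ (p0 → p0)
    [Ax] p0 ⊢ p0

Result: YES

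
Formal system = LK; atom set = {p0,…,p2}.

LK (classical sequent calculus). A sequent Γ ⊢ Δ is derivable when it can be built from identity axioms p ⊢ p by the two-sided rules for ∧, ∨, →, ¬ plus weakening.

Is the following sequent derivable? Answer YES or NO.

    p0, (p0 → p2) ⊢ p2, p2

Derivation (root first):
[WR] p0, (p0 → p2) ⊢ p2, p2
  [→L] p0, (p0 → p2) ⊢ p2
    [Ax] p0 ⊢ p0
    [Ax] p2 ⊢ p2

Result: YES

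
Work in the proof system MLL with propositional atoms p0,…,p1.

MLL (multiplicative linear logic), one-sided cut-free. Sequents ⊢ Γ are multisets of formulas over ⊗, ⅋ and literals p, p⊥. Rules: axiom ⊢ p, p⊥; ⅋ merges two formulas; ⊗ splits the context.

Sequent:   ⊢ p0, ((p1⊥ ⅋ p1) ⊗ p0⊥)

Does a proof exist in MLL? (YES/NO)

Proof tree:
[⊗]  ⊢ p0, ((p1⊥ ⅋ p1) ⊗ p0⊥)
  [⅋]  ⊢ (p1⊥ ⅋ p1)
    [Ax]  ⊢ p1, p1⊥
  [Ax]  ⊢ p0, p0⊥

Result: YES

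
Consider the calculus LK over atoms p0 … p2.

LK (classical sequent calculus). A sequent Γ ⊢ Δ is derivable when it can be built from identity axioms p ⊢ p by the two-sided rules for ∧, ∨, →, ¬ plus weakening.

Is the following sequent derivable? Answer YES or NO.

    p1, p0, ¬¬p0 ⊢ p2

Search for a countermodel by truth-table:
  v=000: Γ:[p1=F, p0=F, ¬¬p0=F] Δ:[p2=F] refutes=False
  v=001: Γ:[p1=F, p0=F, ¬¬p0=F] Δ:[p2=T] refutes=False
  v=010: Γ:[p1=T, p0=F, ¬¬p0=F] Δ:[p2=F] refutes=False
  v=011: Γ:[p1=T, p0=F, ¬¬p0=F] Δ:[p2=T] refutes=False
  v=100: Γ:[p1=F, p0=T, ¬¬p0=T] Δ:[p2=F] refutes=False
  v=101: Γ:[p1=F, p0=T, ¬¬p0=T] Δ:[p2=T] refutes=False
  v=110: Γ:[p1=T, p0=T, ¬¬p0=T] Δ:[p2=F] refutes=True  ← countermodel

Result: NO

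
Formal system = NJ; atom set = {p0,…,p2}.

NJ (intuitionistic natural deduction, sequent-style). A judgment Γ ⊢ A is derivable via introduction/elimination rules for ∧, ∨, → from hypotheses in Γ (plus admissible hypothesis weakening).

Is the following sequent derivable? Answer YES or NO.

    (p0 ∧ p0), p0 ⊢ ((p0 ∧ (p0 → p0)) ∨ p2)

Proof tree:
[∨I₁] (p0 ∧ p0), p0 ⊢ ((p0 ∧ (p0 → p0)) ∨ p2)
  [∧I] (p0 ∧ p0), p0 ⊢ (p0 ∧ (p0 → p0))
    [Ax] p0 ⊢ p0
    [Wk] (p0 ∧ p0) ⊢ (p0 → p0)
      [→I]  ⊢ (p0 → p0)
        [Ax] p0 ⊢ p0

Result: YES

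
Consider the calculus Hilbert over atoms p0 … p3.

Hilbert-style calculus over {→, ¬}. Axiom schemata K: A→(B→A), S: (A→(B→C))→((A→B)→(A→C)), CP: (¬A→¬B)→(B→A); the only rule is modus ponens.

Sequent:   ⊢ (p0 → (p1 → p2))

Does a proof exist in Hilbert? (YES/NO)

Truth-table refutation:
  v=0000: Γ:[] Δ:[(p0 → (p1 → p2))=T] refutes=False
  v=0001: Γ:[] Δ:[(p0 → (p1 → p2))=T] refutes=False
  v=0010: Γ:[] Δ:[(p0 → (p1 → p2))=T] refutes=False
  v=0011: Γ:[] Δ:[(p0 → (p1 → p2))=T] refutes=False
  v=0100: Γ:[] Δ:[(p0 → (p1 → p2))=T] refutes=False
  v=0101: Γ:[] Δ:[(p0 → (p1 → p2))=T] refutes=False
  v=0110: Γ:[] Δ:[(p0 → (p1 → p2))=T] refutes=False
  v=0111: Γ:[] Δ:[(p0 → (p1 → p2))=T] refutes=False
  v=1000: Γ:[] Δ:[(p0 → (p1 → p2))=T] refutes=False
  v=1001: Γ:[] Δ:[(p0 → (p1 → p2))=T] refutes=False
  v=1010: Γ:[] Δ:[(p0 → (p1 → p2))=T] refutes=False
  v=1011: Γ:[] Δ:[(p0 → (p1 → p2))=T] refutes=False
  v=1100: Γ:[] Δ:[(p0 → (p1 → p2))=F] refutes=True  ← countermodel

Result: NO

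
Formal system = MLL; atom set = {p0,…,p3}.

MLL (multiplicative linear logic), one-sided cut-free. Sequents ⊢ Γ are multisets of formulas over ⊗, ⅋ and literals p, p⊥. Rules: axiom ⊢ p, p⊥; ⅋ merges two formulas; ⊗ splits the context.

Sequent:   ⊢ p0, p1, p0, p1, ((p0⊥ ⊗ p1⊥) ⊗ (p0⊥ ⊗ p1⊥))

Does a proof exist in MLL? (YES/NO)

Derivation (root first):
[⊗]  ⊢ p0, p1, p0, p1, ((p0⊥ ⊗ p1⊥) ⊗ (p0⊥ ⊗ p1⊥))
  [⊗]  ⊢ p0, p1, (p0⊥ ⊗ p1⊥)
    [Ax]  ⊢ p0, p0⊥
    [Ax]  ⊢ p1, p1⊥
  [⊗]  ⊢ p0, p1, (p0⊥ ⊗ p1⊥)
    [Ax]  ⊢ p0, p0⊥
    [Ax]  ⊢ p1, p1⊥

Result: YES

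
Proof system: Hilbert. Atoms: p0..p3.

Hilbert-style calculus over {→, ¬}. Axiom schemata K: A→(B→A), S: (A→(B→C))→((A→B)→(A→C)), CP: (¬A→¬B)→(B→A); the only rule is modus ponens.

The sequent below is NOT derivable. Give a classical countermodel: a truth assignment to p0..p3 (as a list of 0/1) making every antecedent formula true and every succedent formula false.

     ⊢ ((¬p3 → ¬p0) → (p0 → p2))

Enumerate valuations to refute Γ ⊢ Δ:
  v=0000: Γ:[] Δ:[((¬p3 → ¬p0) → (p0 → p2))=T] refutes=False
  v=0001: Γ:[] Δ:[((¬p3 → ¬p0) → (p0 → p2))=T] refutes=False
  v=0010: Γ:[] Δ:[((¬p3 → ¬p0) → (p0 → p2))=T] refutes=False
  v=0011: Γ:[] Δ:[((¬p3 → ¬p0) → (p0 → p2))=T] refutes=False
  v=0100: Γ:[] Δ:[((¬p3 → ¬p0) → (p0 → p2))=T] refutes=False
  v=0101: Γ:[] Δ:[((¬p3 → ¬p0) → (p0 → p2))=T] refutes=False
  v=0110: Γ:[] Δ:[((¬p3 → ¬p0) → (p0 → p2))=T] refutes=False
  v=0111: Γ:[] Δ:[((¬p3 → ¬p0) → (p0 → p2))=T] refutes=False
  v=1000: Γ:[] Δ:[((¬p3 → ¬p0) → (p0 → p2))=T] refutes=False
  v=1001: Γ:[] Δ:[((¬p3 → ¬p0) → (p0 → p2))=F] refutes=True  ← countermodel

Result: [1, 0, 0, 1]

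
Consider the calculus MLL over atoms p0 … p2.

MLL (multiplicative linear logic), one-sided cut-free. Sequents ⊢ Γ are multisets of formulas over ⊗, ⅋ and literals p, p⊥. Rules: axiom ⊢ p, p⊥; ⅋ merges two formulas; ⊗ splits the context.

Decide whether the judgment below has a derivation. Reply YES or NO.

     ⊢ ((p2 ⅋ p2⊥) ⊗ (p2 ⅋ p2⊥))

Proof tree:
[⊗]  ⊢ ((p2 ⅋ p2⊥) ⊗ (p2 ⅋ p2⊥))
  [⅋]  ⊢ (p2 ⅋ p2⊥)
    [Ax]  ⊢ p2, p2⊥
  [⅋]  ⊢ (p2 ⅋ p2⊥)
    [Ax]  ⊢ p2, p2⊥

Result: YES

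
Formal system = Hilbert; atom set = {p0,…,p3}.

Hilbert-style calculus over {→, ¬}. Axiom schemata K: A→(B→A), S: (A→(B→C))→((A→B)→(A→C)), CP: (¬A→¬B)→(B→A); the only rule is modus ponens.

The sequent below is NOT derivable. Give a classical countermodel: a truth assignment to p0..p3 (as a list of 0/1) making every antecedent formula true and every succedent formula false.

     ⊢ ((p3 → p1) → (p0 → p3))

Truth-table refutation:
  v=0000: Γ:[] Δ:[((p3 → p1) → (p0 → p3))=T] refutes=False
  v=0001: Γ:[] Δ:[((p3 → p1) → (p0 → p3))=T] refutes=False
  v=0010: Γ:[] Δ:[((p3 → p1) → (p0 → p3))=T] refutes=False
  v=0011: Γ:[] Δ:[((p3 → p1) → (p0 → p3))=T] refutes=False
  v=0100: Γ:[] Δ:[((p3 → p1) → (p0 → p3))=T] refutes=False
  v=0101: Γ:[] Δ:[((p3 → p1) → (p0 → p3))=T] refutes=False
  v=0110: Γ:[] Δ:[((p3 → p1) → (p0 → p3))=T] refutes=False
  v=0111: Γ:[] Δ:[((p3 → p1) → (p0 → p3))=T] refutes=False
  v=1000: Γ:[] Δ:[((p3 → p1) → (p0 → p3))=F] refutes=True  ← countermodel

Result: [1, 0, 0, 0]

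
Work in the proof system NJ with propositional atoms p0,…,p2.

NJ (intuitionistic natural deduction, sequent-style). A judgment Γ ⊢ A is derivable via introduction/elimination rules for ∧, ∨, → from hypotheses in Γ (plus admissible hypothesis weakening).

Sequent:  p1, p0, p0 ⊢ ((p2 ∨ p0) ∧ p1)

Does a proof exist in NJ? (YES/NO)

Derivation (root first):
[Wk] p1, p0, p0 ⊢ ((p2 ∨ p0) ∧ p1)
  [∧I] p1, p0 ⊢ ((p2 ∨ p0) ∧ p1)
    [∨I₂] p0 ⊢ (p2 ∨ p0)
      [Ax] p0 ⊢ p0
    [Ax] p1 ⊢ p1

Result: YES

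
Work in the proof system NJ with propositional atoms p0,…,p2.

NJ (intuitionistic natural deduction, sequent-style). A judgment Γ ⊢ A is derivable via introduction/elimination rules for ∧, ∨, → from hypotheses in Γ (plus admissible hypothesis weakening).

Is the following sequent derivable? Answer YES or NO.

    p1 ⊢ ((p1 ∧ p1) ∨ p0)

Derivation (root first):
[∨I₁] p1 ⊢ ((p1 ∧ p1) ∨ p0)
  [∧I] p1 ⊢ (p1 ∧ p1)
    [Ax] p1 ⊢ p1
    [Ax] p1 ⊢ p1

Result: YES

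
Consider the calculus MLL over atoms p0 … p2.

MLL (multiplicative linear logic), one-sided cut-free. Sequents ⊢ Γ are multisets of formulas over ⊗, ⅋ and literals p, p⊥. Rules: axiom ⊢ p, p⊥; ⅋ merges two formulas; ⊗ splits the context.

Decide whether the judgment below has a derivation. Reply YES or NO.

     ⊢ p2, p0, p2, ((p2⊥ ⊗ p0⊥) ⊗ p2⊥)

Derivation trace:
[⊗]  ⊢ p2, p0, p2, ((p2⊥ ⊗ p0⊥) ⊗ p2⊥)
  [⊗]  ⊢ p2, p0, (p2⊥ ⊗ p0⊥)
    [Ax]  ⊢ p2, p2⊥
    [Ax]  ⊢ p0, p0⊥
  [Ax]  ⊢ p2, p2⊥

Result: YES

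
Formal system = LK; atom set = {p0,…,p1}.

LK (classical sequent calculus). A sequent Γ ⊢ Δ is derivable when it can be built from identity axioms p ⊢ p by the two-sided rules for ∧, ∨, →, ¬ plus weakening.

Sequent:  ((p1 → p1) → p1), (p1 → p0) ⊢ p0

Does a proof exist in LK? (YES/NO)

Proof tree:
[→L] ((p1 → p1) → p1), (p1 → p0) ⊢ p0
  [→L] ((p1 → p1) → p1) ⊢ p1
    [→R]  ⊢ (p1 → p1)
      [Ax] p1 ⊢ p1
    [Ax] p1 ⊢ p1
  [Ax] p0 ⊢ p0

Result: YES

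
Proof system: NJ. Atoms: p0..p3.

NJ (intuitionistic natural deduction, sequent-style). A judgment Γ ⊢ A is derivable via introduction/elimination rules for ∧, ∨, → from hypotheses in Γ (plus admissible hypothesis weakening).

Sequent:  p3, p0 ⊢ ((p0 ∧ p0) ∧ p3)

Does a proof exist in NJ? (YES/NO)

Derivation trace:
[∧I] p3, p0 ⊢ ((p0 ∧ p0) ∧ p3)
  [∧I] p0 ⊢ (p0 ∧ p0)
    [Ax] p0 ⊢ p0
    [Ax] p0 ⊢ p0
  [Ax] p3 ⊢ p3

Result: YES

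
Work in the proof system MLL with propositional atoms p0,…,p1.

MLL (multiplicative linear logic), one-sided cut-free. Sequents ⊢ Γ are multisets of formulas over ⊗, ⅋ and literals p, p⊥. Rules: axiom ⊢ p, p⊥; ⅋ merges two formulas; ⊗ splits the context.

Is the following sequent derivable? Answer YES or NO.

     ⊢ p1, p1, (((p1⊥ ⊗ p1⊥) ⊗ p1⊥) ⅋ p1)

Derivation trace:
[⅋]  ⊢ p1, p1, (((p1⊥ ⊗ p1⊥) ⊗ p1⊥) ⅋ p1)
  [⊗]  ⊢ p1, p1, p1, ((p1⊥ ⊗ p1⊥) ⊗ p1⊥)
    [⊗]  ⊢ p1, p1, (p1⊥ ⊗ p1⊥)
      [Ax]  ⊢ p1, p1⊥
      [Ax]  ⊢ p1, p1⊥
    [Ax]  ⊢ p1, p1⊥

Result: YES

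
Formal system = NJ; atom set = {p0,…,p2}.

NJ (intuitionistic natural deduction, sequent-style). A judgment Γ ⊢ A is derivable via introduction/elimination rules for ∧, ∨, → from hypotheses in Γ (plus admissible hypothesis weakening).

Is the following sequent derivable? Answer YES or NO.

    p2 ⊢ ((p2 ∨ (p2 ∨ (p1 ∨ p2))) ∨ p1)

Proof tree:
[∨I₁] p2 ⊢ ((p2 ∨ (p2 ∨ (p1 ∨ p2))) ∨ p1)
  [∨I₂] p2 ⊢ (p2 ∨ (p2 ∨ (p1 ∨ p2)))
    [∨I₂] p2 ⊢ (p2 ∨ (p1 ∨ p2))
      [∨I₂] p2 ⊢ (p1 ∨ p2)
        [Ax] p2 ⊢ p2

Result: YES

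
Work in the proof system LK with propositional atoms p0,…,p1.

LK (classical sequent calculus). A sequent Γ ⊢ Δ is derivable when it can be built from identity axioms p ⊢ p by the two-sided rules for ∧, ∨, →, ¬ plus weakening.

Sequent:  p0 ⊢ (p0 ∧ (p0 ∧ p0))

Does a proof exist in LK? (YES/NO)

Derivation (root first):
[∧R] p0 ⊢ (p0 ∧ (p0 ∧ p0))
  [Ax] p0 ⊢ p0
  [∧R] p0 ⊢ (p0 ∧ p0)
    [Ax] p0 ⊢ p0
    [Ax] p0 ⊢ p0

Result: YES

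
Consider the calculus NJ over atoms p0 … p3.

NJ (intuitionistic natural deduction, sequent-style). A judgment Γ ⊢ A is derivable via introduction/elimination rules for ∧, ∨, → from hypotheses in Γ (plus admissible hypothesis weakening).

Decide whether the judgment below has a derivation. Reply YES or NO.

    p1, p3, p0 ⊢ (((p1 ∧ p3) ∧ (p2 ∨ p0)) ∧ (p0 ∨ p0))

Derivation (root first):
[∧I] p1, p3, p0 ⊢ (((p1 ∧ p3) ∧ (p2 ∨ p0)) ∧ (p0 ∨ p0))
  [∧I] p1, p3, p0 ⊢ ((p1 ∧ p3) ∧ (p2 ∨ p0))
    [∧I] p1, p3 ⊢ (p1 ∧ p3)
      [Ax] p1 ⊢ p1
      [Ax] p3 ⊢ p3
    [∨I₂] p0 ⊢ (p2 ∨ p0)
      [Ax] p0 ⊢ p0
  [∨I₂] p0 ⊢ (p0 ∨ p0)
    [Ax] p0 ⊢ p0

Result: YES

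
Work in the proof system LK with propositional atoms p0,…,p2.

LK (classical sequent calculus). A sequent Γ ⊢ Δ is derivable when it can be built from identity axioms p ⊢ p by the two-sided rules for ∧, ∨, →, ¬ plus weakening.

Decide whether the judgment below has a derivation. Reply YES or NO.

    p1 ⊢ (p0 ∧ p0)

Search for a countermodel by truth-table:
  v=000: Γ:[p1=F] Δ:[(p0 ∧ p0)=F] refutes=False
  v=001: Γ:[p1=F] Δ:[(p0 ∧ p0)=F] refutes=False
  v=010: Γ:[p1=T] Δ:[(p0 ∧ p0)=F] refutes=True  ← countermodel

Result: NO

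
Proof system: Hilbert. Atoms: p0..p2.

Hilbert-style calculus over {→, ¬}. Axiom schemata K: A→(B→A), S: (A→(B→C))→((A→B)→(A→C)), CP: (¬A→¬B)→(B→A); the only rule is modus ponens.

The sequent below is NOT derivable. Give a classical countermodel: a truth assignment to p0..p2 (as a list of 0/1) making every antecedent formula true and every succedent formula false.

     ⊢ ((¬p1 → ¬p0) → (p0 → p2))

Enumerate valuations to refute Γ ⊢ Δ:
  v=000: Γ:[] Δ:[((¬p1 → ¬p0) → (p0 → p2))=T] refutes=False
  v=001: Γ:[] Δ:[((¬p1 → ¬p0) → (p0 → p2))=T] refutes=False
  v=010: Γ:[] Δ:[((¬p1 → ¬p0) → (p0 → p2))=T] refutes=False
  v=011: Γ:[] Δ:[((¬p1 → ¬p0) → (p0 → p2))=T] refutes=False
  v=100: Γ:[] Δ:[((¬p1 → ¬p0) → (p0 → p2))=T] refutes=False
  v=101: Γ:[] Δ:[((¬p1 → ¬p0) → (p0 → p2))=T] refutes=False
  v=110: Γ:[] Δ:[((¬p1 → ¬p0) → (p0 → p2))=F] refutes=True  ← countermodel

Result: [1, 1, 0]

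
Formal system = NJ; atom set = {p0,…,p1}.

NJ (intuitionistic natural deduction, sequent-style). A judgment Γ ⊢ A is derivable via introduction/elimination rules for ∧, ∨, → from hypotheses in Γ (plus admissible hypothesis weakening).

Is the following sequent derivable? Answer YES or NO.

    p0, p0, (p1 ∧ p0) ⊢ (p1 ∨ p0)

Derivation (root first):
[Wk] p0, p0, (p1 ∧ p0) ⊢ (p1 ∨ p0)
  [Wk] p0, p0 ⊢ (p1 ∨ p0)
    [∨I₂] p0 ⊢ (p1 ∨ p0)
      [Ax] p0 ⊢ p0

Result: YES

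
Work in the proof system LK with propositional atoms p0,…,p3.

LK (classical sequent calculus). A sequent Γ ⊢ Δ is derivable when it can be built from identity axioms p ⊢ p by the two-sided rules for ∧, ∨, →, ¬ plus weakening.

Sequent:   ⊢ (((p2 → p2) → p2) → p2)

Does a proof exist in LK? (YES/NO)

Proof tree:
[→R]  ⊢ (((p2 → p2) → p2) → p2)
  [→L] ((p2 → p2) → p2) ⊢ p2
    [→R]  ⊢ (p2 → p2)
      [Ax] p2 ⊢ p2
    [Ax] p2 ⊢ p2

Result: YES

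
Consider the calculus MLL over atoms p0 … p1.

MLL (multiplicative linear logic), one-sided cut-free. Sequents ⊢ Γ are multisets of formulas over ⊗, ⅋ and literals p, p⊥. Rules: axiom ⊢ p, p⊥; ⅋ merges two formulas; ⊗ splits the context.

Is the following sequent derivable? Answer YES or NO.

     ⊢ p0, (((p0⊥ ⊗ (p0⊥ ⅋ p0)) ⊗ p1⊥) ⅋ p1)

Proof tree:
[⅋]  ⊢ p0, (((p0⊥ ⊗ (p0⊥ ⅋ p0)) ⊗ p1⊥) ⅋ p1)
  [⊗]  ⊢ p0, p1, ((p0⊥ ⊗ (p0⊥ ⅋ p0)) ⊗ p1⊥)
    [⊗]  ⊢ p0, (p0⊥ ⊗ (p0⊥ ⅋ p0))
      [Ax]  ⊢ p0, p0⊥
      [⅋]  ⊢ (p0⊥ ⅋ p0)
        [Ax]  ⊢ p0, p0⊥
    [Ax]  ⊢ p1, p1⊥

Result: YES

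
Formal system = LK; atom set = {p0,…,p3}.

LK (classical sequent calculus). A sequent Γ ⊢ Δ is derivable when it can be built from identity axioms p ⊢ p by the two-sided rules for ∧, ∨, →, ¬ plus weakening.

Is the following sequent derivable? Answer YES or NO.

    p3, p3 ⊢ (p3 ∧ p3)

Derivation (root first):
[WL] p3, p3 ⊢ (p3 ∧ p3)
  [∧R] p3 ⊢ (p3 ∧ p3)
    [Ax] p3 ⊢ p3
    [Ax] p3 ⊢ p3

Result: YES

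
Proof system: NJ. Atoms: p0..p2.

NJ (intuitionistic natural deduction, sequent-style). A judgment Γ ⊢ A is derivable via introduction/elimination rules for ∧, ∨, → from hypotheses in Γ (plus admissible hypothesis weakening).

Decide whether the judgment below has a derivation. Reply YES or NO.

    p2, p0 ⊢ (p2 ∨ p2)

Proof tree:
[Wk] p2, p0 ⊢ (p2 ∨ p2)
  [∨I₁] p2 ⊢ (p2 ∨ p2)
    [Ax] p2 ⊢ p2

Result: YES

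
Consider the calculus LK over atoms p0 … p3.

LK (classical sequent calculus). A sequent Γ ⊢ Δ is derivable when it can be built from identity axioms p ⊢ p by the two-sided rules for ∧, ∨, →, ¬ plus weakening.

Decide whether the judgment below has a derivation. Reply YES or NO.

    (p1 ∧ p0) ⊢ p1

Derivation (root first):
[∧L] (p1 ∧ p0) ⊢ p1
  [WL] p1, p0 ⊢ p1
    [Ax] p1 ⊢ p1

Result: YES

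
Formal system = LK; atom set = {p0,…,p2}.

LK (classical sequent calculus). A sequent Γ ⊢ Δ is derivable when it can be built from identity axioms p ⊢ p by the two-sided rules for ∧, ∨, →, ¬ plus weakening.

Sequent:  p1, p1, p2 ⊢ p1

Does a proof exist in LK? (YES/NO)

Derivation trace:
[WL] p1, p1, p2 ⊢ p1
  [WL] p1, p1 ⊢ p1
    [Ax] p1 ⊢ p1

Result: YES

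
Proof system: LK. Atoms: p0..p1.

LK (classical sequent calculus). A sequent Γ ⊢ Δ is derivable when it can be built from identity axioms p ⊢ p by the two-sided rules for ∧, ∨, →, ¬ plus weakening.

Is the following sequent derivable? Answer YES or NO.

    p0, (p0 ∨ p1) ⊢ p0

Derivation trace:
[∨L] p0, (p0 ∨ p1) ⊢ p0
  [Ax] p0 ⊢ p0
  [WL] p0, p1 ⊢ p0
    [Ax] p0 ⊢ p0

Result: YES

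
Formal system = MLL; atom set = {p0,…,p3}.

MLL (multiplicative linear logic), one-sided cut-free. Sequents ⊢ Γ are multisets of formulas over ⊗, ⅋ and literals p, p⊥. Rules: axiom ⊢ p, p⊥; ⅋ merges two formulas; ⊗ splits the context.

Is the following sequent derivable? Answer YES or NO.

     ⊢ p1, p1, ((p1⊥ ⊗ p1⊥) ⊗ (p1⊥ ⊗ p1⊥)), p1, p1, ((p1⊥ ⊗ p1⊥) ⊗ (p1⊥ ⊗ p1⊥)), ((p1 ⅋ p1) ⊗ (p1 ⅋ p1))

Derivation trace:
[⊗]  ⊢ p1, p1, ((p1⊥ ⊗ p1⊥) ⊗ (p1⊥ ⊗ p1⊥)), p1, p1, ((p1⊥ ⊗ p1⊥) ⊗ (p1⊥ ⊗ p1⊥)), ((p1 ⅋ p1) ⊗ (p1 ⅋ p1))
  [⅋]  ⊢ p1, p1, ((p1⊥ ⊗ p1⊥) ⊗ (p1⊥ ⊗ p1⊥)), (p1 ⅋ p1)
    [⊗]  ⊢ p1, p1, p1, p1, ((p1⊥ ⊗ p1⊥) ⊗ (p1⊥ ⊗ p1⊥))
      [⊗]  ⊢ p1, p1, (p1⊥ ⊗ p1⊥)
        [Ax]  ⊢ p1, p1⊥
        [Ax]  ⊢ p1, p1⊥
      [⊗]  ⊢ p1, p1, (p1⊥ ⊗ p1⊥)
        [Ax]  ⊢ p1, p1⊥
        [Ax]  ⊢ p1, p1⊥
  [⅋]  ⊢ p1, p1, ((p1⊥ ⊗ p1⊥) ⊗ (p1⊥ ⊗ p1⊥)), (p1 ⅋ p1)
    [⊗]  ⊢ p1, p1, p1, p1, ((p1⊥ ⊗ p1⊥) ⊗ (p1⊥ ⊗ p1⊥))
      [⊗]  ⊢ p1, p1, (p1⊥ ⊗ p1⊥)
        [Ax]  ⊢ p1, p1⊥
        [Ax]  ⊢ p1, p1⊥
      [⊗]  ⊢ p1, p1, (p1⊥ ⊗ p1⊥)
        [Ax]  ⊢ p1, p1⊥
        [Ax]  ⊢ p1, p1⊥

Result: YES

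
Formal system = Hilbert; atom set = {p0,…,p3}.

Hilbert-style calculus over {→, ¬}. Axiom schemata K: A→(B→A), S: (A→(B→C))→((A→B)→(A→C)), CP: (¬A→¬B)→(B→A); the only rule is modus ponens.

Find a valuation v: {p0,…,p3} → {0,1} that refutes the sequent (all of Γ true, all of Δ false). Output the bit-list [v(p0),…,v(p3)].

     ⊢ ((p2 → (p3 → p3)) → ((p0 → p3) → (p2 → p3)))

Truth-table refutation:
  v=0000: Γ:[] Δ:[((p2 → (p3 → p3)) → ((p0 → p3) → (p2 → p3)))=T] refutes=False
  v=0001: Γ:[] Δ:[((p2 → (p3 → p3)) → ((p0 → p3) → (p2 → p3)))=T] refutes=False
  v=0010: Γ:[] Δ:[((p2 → (p3 → p3)) → ((p0 → p3) → (p2 → p3)))=F] refutes=True  ← countermodel

Result: [0, 0, 1, 0]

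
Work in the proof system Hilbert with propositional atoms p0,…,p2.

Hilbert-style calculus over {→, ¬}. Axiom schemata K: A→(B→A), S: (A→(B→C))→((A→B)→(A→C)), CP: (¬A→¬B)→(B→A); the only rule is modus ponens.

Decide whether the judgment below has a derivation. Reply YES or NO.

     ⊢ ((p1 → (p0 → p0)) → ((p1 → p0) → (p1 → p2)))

Search for a countermodel by truth-table:
  v=000: Γ:[] Δ:[((p1 → (p0 → p0)) → ((p1 → p0) → (p1 → p2)))=T] refutes=False
  v=001: Γ:[] Δ:[((p1 → (p0 → p0)) → ((p1 → p0) → (p1 → p2)))=T] refutes=False
  v=010: Γ:[] Δ:[((p1 → (p0 → p0)) → ((p1 → p0) → (p1 → p2)))=T] refutes=False
  v=011: Γ:[] Δ:[((p1 → (p0 → p0)) → ((p1 → p0) → (p1 → p2)))=T] refutes=False
  v=100: Γ:[] Δ:[((p1 → (p0 → p0)) → ((p1 → p0) → (p1 → p2)))=T] refutes=False
  v=101: Γ:[] Δ:[((p1 → (p0 → p0)) → ((p1 → p0) → (p1 → p2)))=T] refutes=False
  v=110: Γ:[] Δ:[((p1 → (p0 → p0)) → ((p1 → p0) → (p1 → p2)))=F] refutes=True  ← countermodel

Result: NO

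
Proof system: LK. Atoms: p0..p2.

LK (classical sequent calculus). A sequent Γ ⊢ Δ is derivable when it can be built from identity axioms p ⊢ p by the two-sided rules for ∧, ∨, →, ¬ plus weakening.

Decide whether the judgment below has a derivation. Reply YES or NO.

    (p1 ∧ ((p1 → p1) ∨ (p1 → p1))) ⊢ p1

Derivation trace:
[∧L] (p1 ∧ ((p1 → p1) ∨ (p1 → p1))) ⊢ p1
  [∨L] p1, ((p1 → p1) ∨ (p1 → p1)) ⊢ p1
    [→L] p1, (p1 → p1) ⊢ p1
      [Ax] p1 ⊢ p1
      [Ax] p1 ⊢ p1
    [→L] p1, (p1 → p1) ⊢ p1
      [Ax] p1 ⊢ p1
      [Ax] p1 ⊢ p1

Result: YES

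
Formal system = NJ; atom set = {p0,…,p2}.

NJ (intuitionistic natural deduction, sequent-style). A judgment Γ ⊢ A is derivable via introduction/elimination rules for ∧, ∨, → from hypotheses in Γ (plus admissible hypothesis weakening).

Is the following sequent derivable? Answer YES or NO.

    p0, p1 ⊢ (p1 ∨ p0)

Derivation (root first):
[Wk] p0, p1 ⊢ (p1 ∨ p0)
  [∨I₂] p0 ⊢ (p1 ∨ p0)
    [Ax] p0 ⊢ p0

Result: YES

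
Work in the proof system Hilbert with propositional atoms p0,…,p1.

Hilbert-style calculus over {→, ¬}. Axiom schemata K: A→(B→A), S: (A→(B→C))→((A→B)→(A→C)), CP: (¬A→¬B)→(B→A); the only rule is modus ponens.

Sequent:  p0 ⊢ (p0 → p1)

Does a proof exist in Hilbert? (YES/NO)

Truth-table refutation:
  v=00: Γ:[p0=F] Δ:[(p0 → p1)=T] refutes=False
  v=01: Γ:[p0=F] Δ:[(p0 → p1)=T] refutes=False
  v=10: Γ:[p0=T] Δ:[(p0 → p1)=F] refutes=True  ← countermodel

Result: NO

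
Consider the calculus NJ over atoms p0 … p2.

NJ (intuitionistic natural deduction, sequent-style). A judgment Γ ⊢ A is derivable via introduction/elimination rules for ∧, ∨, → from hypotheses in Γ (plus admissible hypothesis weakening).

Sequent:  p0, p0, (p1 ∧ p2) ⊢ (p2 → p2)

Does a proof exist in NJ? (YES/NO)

Derivation (root first):
[Wk] p0, p0, (p1 ∧ p2) ⊢ (p2 → p2)
  [Wk] p0, p0 ⊢ (p2 → p2)
    [→I] p0 ⊢ (p2 → p2)
      [Wk] p2, p0 ⊢ p2
        [Ax] p2 ⊢ p2

Result: YES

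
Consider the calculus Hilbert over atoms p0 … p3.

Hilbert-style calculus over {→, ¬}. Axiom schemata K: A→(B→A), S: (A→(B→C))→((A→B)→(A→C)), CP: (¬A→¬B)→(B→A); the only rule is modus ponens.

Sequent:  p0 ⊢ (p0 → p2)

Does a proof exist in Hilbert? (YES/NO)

Truth-table refutation:
  v=0000: Γ:[p0=F] Δ:[(p0 → p2)=T] refutes=False
  v=0001: Γ:[p0=F] Δ:[(p0 → p2)=T] refutes=False
  v=0010: Γ:[p0=F] Δ:[(p0 → p2)=T] refutes=False
  v=0011: Γ:[p0=F] Δ:[(p0 → p2)=T] refutes=False
  v=0100: Γ:[p0=F] Δ:[(p0 → p2)=T] refutes=False
  v=0101: Γ:[p0=F] Δ:[(p0 → p2)=T] refutes=False
  v=0110: Γ:[p0=F] Δ:[(p0 → p2)=T] refutes=False
  v=0111: Γ:[p0=F] Δ:[(p0 → p2)=T] refutes=False
  v=1000: Γ:[p0=T] Δ:[(p0 → p2)=F] refutes=True  ← countermodel

Result: NO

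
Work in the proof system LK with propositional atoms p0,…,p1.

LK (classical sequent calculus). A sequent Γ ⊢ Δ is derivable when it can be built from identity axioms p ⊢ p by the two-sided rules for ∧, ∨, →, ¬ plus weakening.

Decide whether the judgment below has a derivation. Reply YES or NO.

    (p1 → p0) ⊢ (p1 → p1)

Proof tree:
[→R] (p1 → p0) ⊢ (p1 → p1)
  [→L] p1, (p1 → p0) ⊢ p1
    [WL] p1, p1 ⊢ p1
      [Ax] p1 ⊢ p1
    [WL] p1, p0 ⊢ p1
      [Ax] p1 ⊢ p1

Result: YES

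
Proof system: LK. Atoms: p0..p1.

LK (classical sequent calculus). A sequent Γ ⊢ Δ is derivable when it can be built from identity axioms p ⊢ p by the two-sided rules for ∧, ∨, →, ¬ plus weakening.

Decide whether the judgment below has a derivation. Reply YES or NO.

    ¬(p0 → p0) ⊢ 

Derivation trace:
[¬L] ¬(p0 → p0) ⊢ 
  [→R]  ⊢ (p0 → p0)
    [Ax] p0 ⊢ p0

Result: YES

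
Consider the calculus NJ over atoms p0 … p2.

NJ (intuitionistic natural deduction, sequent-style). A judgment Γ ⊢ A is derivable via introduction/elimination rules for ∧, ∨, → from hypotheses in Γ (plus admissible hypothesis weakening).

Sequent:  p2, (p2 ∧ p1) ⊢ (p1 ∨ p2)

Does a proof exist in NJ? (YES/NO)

Derivation trace:
[∨I₂] p2, (p2 ∧ p1) ⊢ (p1 ∨ p2)
  [Wk] p2, (p2 ∧ p1) ⊢ p2
    [Ax] p2 ⊢ p2

Result: YES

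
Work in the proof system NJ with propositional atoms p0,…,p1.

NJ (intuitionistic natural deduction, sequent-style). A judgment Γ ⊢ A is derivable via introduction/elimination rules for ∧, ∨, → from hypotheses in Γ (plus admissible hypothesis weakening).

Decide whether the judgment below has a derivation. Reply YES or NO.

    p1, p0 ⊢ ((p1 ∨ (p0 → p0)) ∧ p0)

Derivation (root first):
[∧I] p1, p0 ⊢ ((p1 ∨ (p0 → p0)) ∧ p0)
  [∨I₂] p1 ⊢ (p1 ∨ (p0 → p0))
    [Wk] p1 ⊢ (p0 → p0)
      [→I]  ⊢ (p0 → p0)
        [Ax] p0 ⊢ p0
  [Ax] p0 ⊢ p0

Result: YES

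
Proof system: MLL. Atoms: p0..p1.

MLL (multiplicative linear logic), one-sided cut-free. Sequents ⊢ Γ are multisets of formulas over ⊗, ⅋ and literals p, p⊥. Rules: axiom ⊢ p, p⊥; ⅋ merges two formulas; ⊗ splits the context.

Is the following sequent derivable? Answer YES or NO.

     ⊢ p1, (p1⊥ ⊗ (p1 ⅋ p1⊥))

Proof tree:
[⊗]  ⊢ p1, (p1⊥ ⊗ (p1 ⅋ p1⊥))
  [Ax]  ⊢ p1, p1⊥
  [⅋]  ⊢ (p1 ⅋ p1⊥)
    [Ax]  ⊢ p1, p1⊥

Result: YES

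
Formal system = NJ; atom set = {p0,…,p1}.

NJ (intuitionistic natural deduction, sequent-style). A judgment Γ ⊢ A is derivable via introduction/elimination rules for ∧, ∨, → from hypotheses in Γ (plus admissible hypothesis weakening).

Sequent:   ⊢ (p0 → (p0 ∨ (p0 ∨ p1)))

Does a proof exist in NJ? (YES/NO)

Derivation trace:
[→I]  ⊢ (p0 → (p0 ∨ (p0 ∨ p1)))
  [∨I₂] p0 ⊢ (p0 ∨ (p0 ∨ p1))
    [∨I₁] p0 ⊢ (p0 ∨ p1)
      [Ax] p0 ⊢ p0

Result: YES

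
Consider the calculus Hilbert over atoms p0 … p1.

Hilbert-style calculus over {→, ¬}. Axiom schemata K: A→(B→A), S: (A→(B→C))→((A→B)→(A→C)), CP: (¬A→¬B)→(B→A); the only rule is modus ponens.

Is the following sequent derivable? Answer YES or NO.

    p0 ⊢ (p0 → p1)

Search for a countermodel by truth-table:
  v=00: Γ:[p0=F] Δ:[(p0 → p1)=T] refutes=False
  v=01: Γ:[p0=F] Δ:[(p0 → p1)=T] refutes=False
  v=10: Γ:[p0=T] Δ:[(p0 → p1)=F] refutes=True  ← countermodel

Result: NO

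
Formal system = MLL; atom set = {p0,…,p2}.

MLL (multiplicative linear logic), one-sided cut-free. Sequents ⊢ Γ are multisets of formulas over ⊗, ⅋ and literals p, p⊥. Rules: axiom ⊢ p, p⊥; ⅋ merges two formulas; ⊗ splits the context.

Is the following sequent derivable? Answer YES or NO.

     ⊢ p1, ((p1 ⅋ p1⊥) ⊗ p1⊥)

Proof tree:
[⊗]  ⊢ p1, ((p1 ⅋ p1⊥) ⊗ p1⊥)
  [⅋]  ⊢ (p1 ⅋ p1⊥)
    [Ax]  ⊢ p1, p1⊥
  [Ax]  ⊢ p1, p1⊥

Result: YES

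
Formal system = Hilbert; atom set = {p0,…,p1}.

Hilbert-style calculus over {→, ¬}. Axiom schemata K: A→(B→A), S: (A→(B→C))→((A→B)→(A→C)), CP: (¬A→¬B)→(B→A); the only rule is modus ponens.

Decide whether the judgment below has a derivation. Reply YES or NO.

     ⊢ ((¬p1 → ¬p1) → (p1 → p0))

Truth-table refutation:
  v=00: Γ:[] Δ:[((¬p1 → ¬p1) → (p1 → p0))=T] refutes=False
  v=01: Γ:[] Δ:[((¬p1 → ¬p1) → (p1 → p0))=F] refutes=True  ← countermodel

Result: NO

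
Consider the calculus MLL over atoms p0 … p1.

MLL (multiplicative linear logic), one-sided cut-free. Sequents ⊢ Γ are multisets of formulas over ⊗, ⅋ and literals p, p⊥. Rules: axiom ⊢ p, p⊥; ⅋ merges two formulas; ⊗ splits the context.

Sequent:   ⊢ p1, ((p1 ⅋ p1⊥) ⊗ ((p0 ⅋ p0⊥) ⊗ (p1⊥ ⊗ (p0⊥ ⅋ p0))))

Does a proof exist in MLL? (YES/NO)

Derivation (root first):
[⊗]  ⊢ p1, ((p1 ⅋ p1⊥) ⊗ ((p0 ⅋ p0⊥) ⊗ (p1⊥ ⊗ (p0⊥ ⅋ p0))))
  [⅋]  ⊢ (p1 ⅋ p1⊥)
    [Ax]  ⊢ p1, p1⊥
  [⊗]  ⊢ p1, ((p0 ⅋ p0⊥) ⊗ (p1⊥ ⊗ (p0⊥ ⅋ p0)))
    [⅋]  ⊢ (p0 ⅋ p0⊥)
      [Ax]  ⊢ p0, p0⊥
    [⊗]  ⊢ p1, (p1⊥ ⊗ (p0⊥ ⅋ p0))
      [Ax]  ⊢ p1, p1⊥
      [⅋]  ⊢ (p0⊥ ⅋ p0)
        [Ax]  ⊢ p0, p0⊥

Result: YES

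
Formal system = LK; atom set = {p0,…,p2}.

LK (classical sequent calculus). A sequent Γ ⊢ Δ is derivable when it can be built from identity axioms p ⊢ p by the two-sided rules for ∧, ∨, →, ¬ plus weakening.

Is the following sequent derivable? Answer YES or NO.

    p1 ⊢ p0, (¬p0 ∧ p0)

Truth-table refutation:
  v=000: Γ:[p1=F] Δ:[p0=F, (¬p0 ∧ p0)=F] refutes=False
  v=001: Γ:[p1=F] Δ:[p0=F, (¬p0 ∧ p0)=F] refutes=False
  v=010: Γ:[p1=T] Δ:[p0=F, (¬p0 ∧ p0)=F] refutes=True  ← countermodel

Result: NO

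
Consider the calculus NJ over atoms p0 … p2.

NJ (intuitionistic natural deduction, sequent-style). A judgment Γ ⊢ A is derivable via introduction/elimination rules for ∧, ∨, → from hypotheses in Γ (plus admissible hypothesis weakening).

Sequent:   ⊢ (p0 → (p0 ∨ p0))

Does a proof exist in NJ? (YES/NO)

Derivation trace:
[→I]  ⊢ (p0 → (p0 ∨ p0))
  [∨I₂] p0 ⊢ (p0 ∨ p0)
    [Ax] p0 ⊢ p0

Result: YES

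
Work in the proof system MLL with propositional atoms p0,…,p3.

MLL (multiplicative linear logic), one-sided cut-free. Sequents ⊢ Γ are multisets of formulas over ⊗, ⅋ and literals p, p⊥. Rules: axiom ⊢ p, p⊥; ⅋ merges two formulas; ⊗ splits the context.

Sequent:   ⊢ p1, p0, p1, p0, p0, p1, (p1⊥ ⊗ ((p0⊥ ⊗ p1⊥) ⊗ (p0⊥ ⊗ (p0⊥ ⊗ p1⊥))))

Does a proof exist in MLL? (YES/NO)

Derivation trace:
[⊗]  ⊢ p1, p0, p1, p0, p0, p1, (p1⊥ ⊗ ((p0⊥ ⊗ p1⊥) ⊗ (p0⊥ ⊗ (p0⊥ ⊗ p1⊥))))
  [Ax]  ⊢ p1, p1⊥
  [⊗]  ⊢ p0, p1, p0, p0, p1, ((p0⊥ ⊗ p1⊥) ⊗ (p0⊥ ⊗ (p0⊥ ⊗ p1⊥)))
    [⊗]  ⊢ p0, p1, (p0⊥ ⊗ p1⊥)
      [Ax]  ⊢ p0, p0⊥
      [Ax]  ⊢ p1, p1⊥
    [⊗]  ⊢ p0, p0, p1, (p0⊥ ⊗ (p0⊥ ⊗ p1⊥))
      [Ax]  ⊢ p0, p0⊥
      [⊗]  ⊢ p0, p1, (p0⊥ ⊗ p1⊥)
        [Ax]  ⊢ p0, p0⊥
        [Ax]  ⊢ p1, p1⊥

Result: YES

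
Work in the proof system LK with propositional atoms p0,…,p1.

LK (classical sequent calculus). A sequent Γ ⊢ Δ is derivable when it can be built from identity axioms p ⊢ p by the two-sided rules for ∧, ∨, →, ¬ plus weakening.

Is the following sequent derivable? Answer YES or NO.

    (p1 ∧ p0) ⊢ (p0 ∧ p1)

Derivation (root first):
[∧L] (p1 ∧ p0) ⊢ (p0 ∧ p1)
  [∧R] p1, p0 ⊢ (p0 ∧ p1)
    [Ax] p0 ⊢ p0
    [Ax] p1 ⊢ p1

Result: YES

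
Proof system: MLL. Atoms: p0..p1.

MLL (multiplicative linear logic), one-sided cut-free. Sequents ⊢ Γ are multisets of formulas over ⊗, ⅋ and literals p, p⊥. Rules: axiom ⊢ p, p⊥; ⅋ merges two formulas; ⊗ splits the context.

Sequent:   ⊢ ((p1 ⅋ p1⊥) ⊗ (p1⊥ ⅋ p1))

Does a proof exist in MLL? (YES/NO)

Derivation trace:
[⊗]  ⊢ ((p1 ⅋ p1⊥) ⊗ (p1⊥ ⅋ p1))
  [⅋]  ⊢ (p1 ⅋ p1⊥)
    [Ax]  ⊢ p1, p1⊥
  [⅋]  ⊢ (p1⊥ ⅋ p1)
    [Ax]  ⊢ p1, p1⊥

Result: YES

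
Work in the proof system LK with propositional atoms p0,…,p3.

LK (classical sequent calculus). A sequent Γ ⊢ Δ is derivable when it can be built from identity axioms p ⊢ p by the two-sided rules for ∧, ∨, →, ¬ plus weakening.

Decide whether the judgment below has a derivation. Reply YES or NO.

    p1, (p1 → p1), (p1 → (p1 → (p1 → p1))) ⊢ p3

Search for a countermodel by truth-table:
  v=0000: Γ:[p1=F, (p1 → p1)=T, (p1 → (p1 → (p1 → p1)))=T] Δ:[p3=F] refutes=False
  v=0001: Γ:[p1=F, (p1 → p1)=T, (p1 → (p1 → (p1 → p1)))=T] Δ:[p3=T] refutes=False
  v=0010: Γ:[p1=F, (p1 → p1)=T, (p1 → (p1 → (p1 → p1)))=T] Δ:[p3=F] refutes=False
  v=0011: Γ:[p1=F, (p1 → p1)=T, (p1 → (p1 → (p1 → p1)))=T] Δ:[p3=T] refutes=False
  v=0100: Γ:[p1=T, (p1 → p1)=T, (p1 → (p1 → (p1 → p1)))=T] Δ:[p3=F] refutes=True  ← countermodel

Result: NO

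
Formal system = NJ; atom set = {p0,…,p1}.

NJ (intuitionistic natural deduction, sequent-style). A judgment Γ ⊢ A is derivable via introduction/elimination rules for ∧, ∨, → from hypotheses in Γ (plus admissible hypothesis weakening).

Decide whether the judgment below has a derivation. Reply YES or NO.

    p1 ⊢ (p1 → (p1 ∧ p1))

Derivation trace:
[Wk] p1 ⊢ (p1 → (p1 ∧ p1))
  [→I]  ⊢ (p1 → (p1 ∧ p1))
    [∧I] p1 ⊢ (p1 ∧ p1)
      [Ax] p1 ⊢ p1
      [Ax] p1 ⊢ p1

Result: YES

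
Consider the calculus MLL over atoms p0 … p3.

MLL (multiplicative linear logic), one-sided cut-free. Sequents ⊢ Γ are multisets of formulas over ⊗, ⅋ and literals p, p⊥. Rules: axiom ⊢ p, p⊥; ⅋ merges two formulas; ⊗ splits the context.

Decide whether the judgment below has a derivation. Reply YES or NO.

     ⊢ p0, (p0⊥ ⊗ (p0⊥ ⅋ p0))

Derivation (root first):
[⊗]  ⊢ p0, (p0⊥ ⊗ (p0⊥ ⅋ p0))
  [Ax]  ⊢ p0, p0⊥
  [⅋]  ⊢ (p0⊥ ⅋ p0)
    [Ax]  ⊢ p0, p0⊥

Result: YES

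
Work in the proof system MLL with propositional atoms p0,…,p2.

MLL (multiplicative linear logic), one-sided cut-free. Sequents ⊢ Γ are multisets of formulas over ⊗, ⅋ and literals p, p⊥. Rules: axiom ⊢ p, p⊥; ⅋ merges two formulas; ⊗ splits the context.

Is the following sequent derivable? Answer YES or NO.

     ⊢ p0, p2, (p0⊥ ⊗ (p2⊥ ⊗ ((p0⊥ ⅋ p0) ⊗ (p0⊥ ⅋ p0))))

Derivation trace:
[⊗]  ⊢ p0, p2, (p0⊥ ⊗ (p2⊥ ⊗ ((p0⊥ ⅋ p0) ⊗ (p0⊥ ⅋ p0))))
  [Ax]  ⊢ p0, p0⊥
  [⊗]  ⊢ p2, (p2⊥ ⊗ ((p0⊥ ⅋ p0) ⊗ (p0⊥ ⅋ p0)))
    [Ax]  ⊢ p2, p2⊥
    [⊗]  ⊢ ((p0⊥ ⅋ p0) ⊗ (p0⊥ ⅋ p0))
      [⅋]  ⊢ (p0⊥ ⅋ p0)
        [Ax]  ⊢ p0, p0⊥
      [⅋]  ⊢ (p0⊥ ⅋ p0)
        [Ax]  ⊢ p0, p0⊥

Result: YES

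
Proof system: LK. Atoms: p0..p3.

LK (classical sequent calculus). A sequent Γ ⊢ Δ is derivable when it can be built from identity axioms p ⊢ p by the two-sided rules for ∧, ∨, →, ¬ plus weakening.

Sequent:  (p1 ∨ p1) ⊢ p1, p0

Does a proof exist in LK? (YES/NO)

Derivation trace:
[WR] (p1 ∨ p1) ⊢ p1, p0
  [∨L] (p1 ∨ p1) ⊢ p1
    [Ax] p1 ⊢ p1
    [Ax] p1 ⊢ p1

Result: YES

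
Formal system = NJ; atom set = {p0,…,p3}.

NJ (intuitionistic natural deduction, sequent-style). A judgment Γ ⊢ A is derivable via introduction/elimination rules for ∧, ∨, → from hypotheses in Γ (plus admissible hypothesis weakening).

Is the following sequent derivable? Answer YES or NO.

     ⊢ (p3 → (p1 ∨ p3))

Derivation (root first):
[→I]  ⊢ (p3 → (p1 ∨ p3))
  [∨I₂] p3 ⊢ (p1 ∨ p3)
    [Ax] p3 ⊢ p3

Result: YES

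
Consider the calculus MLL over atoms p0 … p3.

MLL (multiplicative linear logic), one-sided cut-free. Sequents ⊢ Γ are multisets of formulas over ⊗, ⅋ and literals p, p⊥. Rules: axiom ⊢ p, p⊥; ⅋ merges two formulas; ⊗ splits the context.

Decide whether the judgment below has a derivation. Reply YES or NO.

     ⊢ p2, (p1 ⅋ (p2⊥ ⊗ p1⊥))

Derivation (root first):
[⅋]  ⊢ p2, (p1 ⅋ (p2⊥ ⊗ p1⊥))
  [⊗]  ⊢ p2, p1, (p2⊥ ⊗ p1⊥)
    [Ax]  ⊢ p2, p2⊥
    [Ax]  ⊢ p1, p1⊥

Result: YES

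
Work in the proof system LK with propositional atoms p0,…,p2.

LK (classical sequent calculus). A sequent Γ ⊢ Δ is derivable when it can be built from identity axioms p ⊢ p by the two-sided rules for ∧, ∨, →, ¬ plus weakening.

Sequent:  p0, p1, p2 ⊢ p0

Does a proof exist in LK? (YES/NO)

Derivation (root first):
[WL] p0, p1, p2 ⊢ p0
  [WL] p0, p1 ⊢ p0
    [Ax] p0 ⊢ p0

Result: YES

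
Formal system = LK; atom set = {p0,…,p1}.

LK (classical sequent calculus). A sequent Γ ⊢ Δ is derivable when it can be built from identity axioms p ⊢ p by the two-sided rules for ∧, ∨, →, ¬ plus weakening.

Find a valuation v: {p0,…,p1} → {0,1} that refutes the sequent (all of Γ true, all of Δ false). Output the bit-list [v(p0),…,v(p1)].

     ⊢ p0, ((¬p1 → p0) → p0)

Enumerate valuations to refute Γ ⊢ Δ:
  v=00: Γ:[] Δ:[p0=F, ((¬p1 → p0) → p0)=T] refutes=False
  v=01: Γ:[] Δ:[p0=F, ((¬p1 → p0) → p0)=F] refutes=True  ← countermodel

Result: [0, 1]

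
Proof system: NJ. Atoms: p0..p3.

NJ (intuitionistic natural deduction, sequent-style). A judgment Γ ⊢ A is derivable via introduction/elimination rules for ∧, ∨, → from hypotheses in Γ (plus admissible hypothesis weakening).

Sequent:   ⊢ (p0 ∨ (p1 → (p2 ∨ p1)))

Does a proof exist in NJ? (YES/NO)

Derivation (root first):
[∨I₂]  ⊢ (p0 ∨ (p1 → (p2 ∨ p1)))
  [→I]  ⊢ (p1 → (p2 ∨ p1))
    [∨I₂] p1 ⊢ (p2 ∨ p1)
      [Ax] p1 ⊢ p1

Result: YES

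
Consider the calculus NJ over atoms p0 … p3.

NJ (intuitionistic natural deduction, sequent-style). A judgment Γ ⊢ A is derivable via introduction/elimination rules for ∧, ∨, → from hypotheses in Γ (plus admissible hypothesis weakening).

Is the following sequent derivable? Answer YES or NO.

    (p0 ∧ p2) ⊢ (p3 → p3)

Derivation (root first):
[Wk] (p0 ∧ p2) ⊢ (p3 → p3)
  [→I]  ⊢ (p3 → p3)
    [→E] p3 ⊢ p3
      [→I]  ⊢ (p3 → p3)
        [Ax] p3 ⊢ p3
      [Ax] p3 ⊢ p3

Result: YES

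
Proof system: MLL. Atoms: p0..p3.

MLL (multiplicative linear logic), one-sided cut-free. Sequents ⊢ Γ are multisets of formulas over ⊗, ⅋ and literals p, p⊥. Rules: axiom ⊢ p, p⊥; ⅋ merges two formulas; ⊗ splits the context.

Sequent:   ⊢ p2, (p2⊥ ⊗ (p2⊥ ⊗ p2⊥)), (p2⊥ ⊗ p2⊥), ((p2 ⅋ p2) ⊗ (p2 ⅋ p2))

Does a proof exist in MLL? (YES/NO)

Proof tree:
[⊗]  ⊢ p2, (p2⊥ ⊗ (p2⊥ ⊗ p2⊥)), (p2⊥ ⊗ p2⊥), ((p2 ⅋ p2) ⊗ (p2 ⅋ p2))
  [⅋]  ⊢ p2, (p2⊥ ⊗ (p2⊥ ⊗ p2⊥)), (p2 ⅋ p2)
    [⊗]  ⊢ p2, p2, p2, (p2⊥ ⊗ (p2⊥ ⊗ p2⊥))
      [Ax]  ⊢ p2, p2⊥
      [⊗]  ⊢ p2, p2, (p2⊥ ⊗ p2⊥)
        [Ax]  ⊢ p2, p2⊥
        [Ax]  ⊢ p2, p2⊥
  [⅋]  ⊢ (p2⊥ ⊗ p2⊥), (p2 ⅋ p2)
    [⊗]  ⊢ p2, p2, (p2⊥ ⊗ p2⊥)
      [Ax]  ⊢ p2, p2⊥
      [Ax]  ⊢ p2, p2⊥

Result: YES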